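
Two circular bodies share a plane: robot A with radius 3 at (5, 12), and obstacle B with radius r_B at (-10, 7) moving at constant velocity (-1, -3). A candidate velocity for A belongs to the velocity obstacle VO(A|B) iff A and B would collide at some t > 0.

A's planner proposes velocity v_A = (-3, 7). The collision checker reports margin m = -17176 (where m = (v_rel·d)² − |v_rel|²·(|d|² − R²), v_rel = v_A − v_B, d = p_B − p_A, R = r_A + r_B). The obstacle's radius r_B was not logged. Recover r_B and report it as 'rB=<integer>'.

m = -17176
d = (-15, -5);  v_rel = (-2, 10),  |v_rel|² = 104
v_rel×d = (-2)·(-5) − (10)·(-15) = 160
since m = R²·104 − 160²:  R² = (25600 + -17176) / 104 = 81
R = √81 = 9  ⇒  r_B = 9 − 3 = 6

rB=6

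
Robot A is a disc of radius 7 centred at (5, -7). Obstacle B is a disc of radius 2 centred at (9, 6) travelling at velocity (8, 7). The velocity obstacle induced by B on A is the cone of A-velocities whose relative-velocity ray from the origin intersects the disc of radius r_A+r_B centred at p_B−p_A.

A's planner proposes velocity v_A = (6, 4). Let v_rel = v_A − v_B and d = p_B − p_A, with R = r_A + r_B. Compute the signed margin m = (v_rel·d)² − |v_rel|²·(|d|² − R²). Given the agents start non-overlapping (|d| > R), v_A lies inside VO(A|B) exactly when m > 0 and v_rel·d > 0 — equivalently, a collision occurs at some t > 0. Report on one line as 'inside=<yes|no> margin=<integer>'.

d = (4, 13),  |d|² = 185;  R = 7+2 = 9,  c = 185−9² = 104
v_rel = (-2, -3),  |v_rel|² = 13;  v_rel·d = (-2)·(4) + (-3)·(13) = -47
13·t² + 94·t + 104 = 0  ⇒  m = (-47)² − 13·104 = 857
m = 857 > 0,  v_rel·d = -47 < 0  ⇒  outside

inside=no margin=857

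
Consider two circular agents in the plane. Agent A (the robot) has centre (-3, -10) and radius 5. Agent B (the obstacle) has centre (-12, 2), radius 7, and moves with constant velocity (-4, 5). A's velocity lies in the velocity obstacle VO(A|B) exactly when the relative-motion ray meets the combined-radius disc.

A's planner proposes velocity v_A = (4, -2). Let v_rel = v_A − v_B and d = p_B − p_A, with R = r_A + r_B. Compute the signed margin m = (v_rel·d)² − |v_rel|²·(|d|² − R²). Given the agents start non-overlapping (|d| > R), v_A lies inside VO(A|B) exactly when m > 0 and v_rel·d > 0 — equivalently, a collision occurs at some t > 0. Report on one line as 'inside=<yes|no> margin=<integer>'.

d = (-9, 12),  |d|² = 225;  R = 5+7 = 12,  c = 225−12² = 81
v_rel = (8, -7),  |v_rel|² = 113;  v_rel·d = (8)·(-9) + (-7)·(12) = -156
113·t² + 312·t + 81 = 0  ⇒  m = (-156)² − 113·81 = 15183
m = 15183 > 0,  v_rel·d = -156 < 0  ⇒  outside

inside=no margin=15183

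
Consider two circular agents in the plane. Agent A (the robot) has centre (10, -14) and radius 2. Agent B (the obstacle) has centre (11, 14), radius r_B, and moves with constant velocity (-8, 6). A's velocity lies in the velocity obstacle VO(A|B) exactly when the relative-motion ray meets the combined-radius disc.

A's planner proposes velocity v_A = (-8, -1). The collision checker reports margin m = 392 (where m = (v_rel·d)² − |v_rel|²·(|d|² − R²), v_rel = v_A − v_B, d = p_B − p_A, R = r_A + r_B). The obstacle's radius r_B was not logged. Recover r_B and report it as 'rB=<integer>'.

m = 392
d = (1, 28);  v_rel = (0, -7),  |v_rel|² = 49
v_rel×d = (0)·(28) − (-7)·(1) = 7
since m = R²·49 − 7²:  R² = (49 + 392) / 49 = 9
R = √9 = 3  ⇒  r_B = 3 − 2 = 1

rB=1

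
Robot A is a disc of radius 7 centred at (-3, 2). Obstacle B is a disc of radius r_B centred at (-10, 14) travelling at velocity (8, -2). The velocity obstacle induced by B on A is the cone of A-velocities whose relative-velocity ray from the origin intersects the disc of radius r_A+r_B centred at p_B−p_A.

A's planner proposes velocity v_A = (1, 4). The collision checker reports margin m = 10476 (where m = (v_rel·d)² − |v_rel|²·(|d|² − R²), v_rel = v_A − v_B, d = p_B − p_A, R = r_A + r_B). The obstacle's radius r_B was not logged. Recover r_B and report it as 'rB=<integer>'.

m = 10476
d = (-7, 12);  v_rel = (-7, 6),  |v_rel|² = 85
v_rel×d = (-7)·(12) − (6)·(-7) = -42
since m = R²·85 − (-42)²:  R² = (1764 + 10476) / 85 = 144
R = √144 = 12  ⇒  r_B = 12 − 7 = 5

rB=5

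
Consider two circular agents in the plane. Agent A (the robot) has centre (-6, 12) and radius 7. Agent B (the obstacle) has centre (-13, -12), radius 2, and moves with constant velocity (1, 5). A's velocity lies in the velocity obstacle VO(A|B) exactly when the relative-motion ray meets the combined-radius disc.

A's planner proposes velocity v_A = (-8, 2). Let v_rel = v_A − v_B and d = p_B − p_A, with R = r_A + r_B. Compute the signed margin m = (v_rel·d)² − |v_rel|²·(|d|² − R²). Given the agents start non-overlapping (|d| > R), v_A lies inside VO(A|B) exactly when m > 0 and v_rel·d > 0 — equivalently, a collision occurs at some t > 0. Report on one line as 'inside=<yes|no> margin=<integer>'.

d = (-7, -24),  |d|² = 625;  R = 7+2 = 9,  c = 625−9² = 544
v_rel = (-9, -3),  |v_rel|² = 90;  v_rel·d = (-9)·(-7) + (-3)·(-24) = 135
90·t² − 270·t + 544 = 0  ⇒  m = 135² − 90·544 = -30735
m = -30735 < 0,  v_rel·d = 135 > 0  ⇒  outside

inside=no margin=-30735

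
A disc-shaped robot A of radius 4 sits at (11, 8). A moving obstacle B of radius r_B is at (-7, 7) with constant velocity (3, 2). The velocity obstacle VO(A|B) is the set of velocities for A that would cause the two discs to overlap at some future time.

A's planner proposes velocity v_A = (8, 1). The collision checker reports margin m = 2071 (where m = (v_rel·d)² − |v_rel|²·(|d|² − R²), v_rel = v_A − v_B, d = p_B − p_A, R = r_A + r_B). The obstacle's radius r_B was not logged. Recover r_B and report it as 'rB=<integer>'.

m = 2071
d = (-18, -1);  v_rel = (5, -1),  |v_rel|² = 26
v_rel×d = (5)·(-1) − (-1)·(-18) = -23
since m = R²·26 − (-23)²:  R² = (529 + 2071) / 26 = 100
R = √100 = 10  ⇒  r_B = 10 − 4 = 6

rB=6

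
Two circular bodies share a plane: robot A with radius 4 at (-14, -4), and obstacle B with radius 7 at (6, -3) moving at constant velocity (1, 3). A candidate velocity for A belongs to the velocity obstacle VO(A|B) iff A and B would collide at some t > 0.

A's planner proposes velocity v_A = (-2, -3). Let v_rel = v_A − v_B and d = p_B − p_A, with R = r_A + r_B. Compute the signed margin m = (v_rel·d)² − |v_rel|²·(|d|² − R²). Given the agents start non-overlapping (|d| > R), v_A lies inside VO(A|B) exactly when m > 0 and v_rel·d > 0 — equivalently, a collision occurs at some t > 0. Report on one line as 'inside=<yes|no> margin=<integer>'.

d = (20, 1),  |d|² = 401;  R = 4+7 = 11,  c = 401−11² = 280
v_rel = (-3, -6),  |v_rel|² = 45;  v_rel·d = (-3)·(20) + (-6)·(1) = -66
45·t² + 132·t + 280 = 0  ⇒  m = (-66)² − 45·280 = -8244
m = -8244 < 0,  v_rel·d = -66 < 0  ⇒  outside

inside=no margin=-8244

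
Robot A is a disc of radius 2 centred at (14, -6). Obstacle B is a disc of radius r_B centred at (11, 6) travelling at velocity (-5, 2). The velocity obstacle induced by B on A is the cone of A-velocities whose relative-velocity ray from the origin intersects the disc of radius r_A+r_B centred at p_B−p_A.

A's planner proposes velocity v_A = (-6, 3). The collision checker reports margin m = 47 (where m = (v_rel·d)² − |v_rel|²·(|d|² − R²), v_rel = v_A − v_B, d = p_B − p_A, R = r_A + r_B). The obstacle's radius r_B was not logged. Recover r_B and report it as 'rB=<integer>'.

m = 47
d = (-3, 12);  v_rel = (-1, 1),  |v_rel|² = 2
v_rel×d = (-1)·(12) − (1)·(-3) = -9
since m = R²·2 − (-9)²:  R² = (81 + 47) / 2 = 64
R = √64 = 8  ⇒  r_B = 8 − 2 = 6

rB=6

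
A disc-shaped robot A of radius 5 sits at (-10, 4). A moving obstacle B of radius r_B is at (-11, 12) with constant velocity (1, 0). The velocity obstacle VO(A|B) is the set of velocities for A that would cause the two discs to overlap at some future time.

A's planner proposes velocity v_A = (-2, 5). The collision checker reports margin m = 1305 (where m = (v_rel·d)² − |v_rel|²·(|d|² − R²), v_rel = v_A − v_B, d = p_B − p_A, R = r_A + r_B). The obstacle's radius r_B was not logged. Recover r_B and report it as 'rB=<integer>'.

m = 1305
d = (-1, 8);  v_rel = (-3, 5),  |v_rel|² = 34
v_rel×d = (-3)·(8) − (5)·(-1) = -19
since m = R²·34 − (-19)²:  R² = (361 + 1305) / 34 = 49
R = √49 = 7  ⇒  r_B = 7 − 5 = 2

rB=2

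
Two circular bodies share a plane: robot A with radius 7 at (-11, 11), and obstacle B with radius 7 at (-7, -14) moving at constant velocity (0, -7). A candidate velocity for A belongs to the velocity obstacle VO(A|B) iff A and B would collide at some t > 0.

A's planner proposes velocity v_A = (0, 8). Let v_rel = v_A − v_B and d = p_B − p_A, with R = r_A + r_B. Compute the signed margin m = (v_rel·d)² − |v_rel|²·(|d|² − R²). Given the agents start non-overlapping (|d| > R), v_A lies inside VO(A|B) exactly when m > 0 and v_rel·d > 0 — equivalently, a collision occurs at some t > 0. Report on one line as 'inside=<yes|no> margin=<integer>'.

d = (4, -25),  |d|² = 641;  R = 7+7 = 14,  c = 641−14² = 445
v_rel = (0, 15),  |v_rel|² = 225;  v_rel·d = (0)·(4) + (15)·(-25) = -375
225·t² + 750·t + 445 = 0  ⇒  m = (-375)² − 225·445 = 40500
m = 40500 > 0,  v_rel·d = -375 < 0  ⇒  outside

inside=no margin=40500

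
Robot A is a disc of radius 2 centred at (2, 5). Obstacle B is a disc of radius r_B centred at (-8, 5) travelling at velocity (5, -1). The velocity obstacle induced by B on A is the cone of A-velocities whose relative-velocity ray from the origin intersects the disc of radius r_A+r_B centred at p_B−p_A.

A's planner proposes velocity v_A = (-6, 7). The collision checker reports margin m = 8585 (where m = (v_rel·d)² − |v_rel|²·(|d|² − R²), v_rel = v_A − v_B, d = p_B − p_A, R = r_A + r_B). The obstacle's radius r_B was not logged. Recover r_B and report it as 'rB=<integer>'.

m = 8585
d = (-10, 0);  v_rel = (-11, 8),  |v_rel|² = 185
v_rel×d = (-11)·(0) − (8)·(-10) = 80
since m = R²·185 − 80²:  R² = (6400 + 8585) / 185 = 81
R = √81 = 9  ⇒  r_B = 9 − 2 = 7

rB=7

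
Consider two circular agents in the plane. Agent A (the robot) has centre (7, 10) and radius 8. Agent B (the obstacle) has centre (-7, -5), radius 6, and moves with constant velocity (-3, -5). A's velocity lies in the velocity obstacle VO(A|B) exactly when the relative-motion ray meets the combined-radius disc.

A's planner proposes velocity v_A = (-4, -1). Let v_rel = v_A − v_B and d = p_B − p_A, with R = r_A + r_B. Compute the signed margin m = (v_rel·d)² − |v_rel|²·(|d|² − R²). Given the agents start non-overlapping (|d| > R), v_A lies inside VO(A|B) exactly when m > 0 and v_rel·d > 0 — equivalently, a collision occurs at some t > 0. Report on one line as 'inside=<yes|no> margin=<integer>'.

d = (-14, -15),  |d|² = 421;  R = 8+6 = 14,  c = 421−14² = 225
v_rel = (-1, 4),  |v_rel|² = 17;  v_rel·d = (-1)·(-14) + (4)·(-15) = -46
17·t² + 92·t + 225 = 0  ⇒  m = (-46)² − 17·225 = -1709
m = -1709 < 0,  v_rel·d = -46 < 0  ⇒  outside

inside=no margin=-1709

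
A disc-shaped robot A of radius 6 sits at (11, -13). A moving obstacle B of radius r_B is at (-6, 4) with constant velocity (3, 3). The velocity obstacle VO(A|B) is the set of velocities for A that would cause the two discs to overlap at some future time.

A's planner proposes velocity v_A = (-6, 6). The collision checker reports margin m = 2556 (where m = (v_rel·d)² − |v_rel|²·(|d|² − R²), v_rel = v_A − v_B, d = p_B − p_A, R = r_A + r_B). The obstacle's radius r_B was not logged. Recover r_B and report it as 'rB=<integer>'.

m = 2556
d = (-17, 17);  v_rel = (-9, 3),  |v_rel|² = 90
v_rel×d = (-9)·(17) − (3)·(-17) = -102
since m = R²·90 − (-102)²:  R² = (10404 + 2556) / 90 = 144
R = √144 = 12  ⇒  r_B = 12 − 6 = 6

rB=6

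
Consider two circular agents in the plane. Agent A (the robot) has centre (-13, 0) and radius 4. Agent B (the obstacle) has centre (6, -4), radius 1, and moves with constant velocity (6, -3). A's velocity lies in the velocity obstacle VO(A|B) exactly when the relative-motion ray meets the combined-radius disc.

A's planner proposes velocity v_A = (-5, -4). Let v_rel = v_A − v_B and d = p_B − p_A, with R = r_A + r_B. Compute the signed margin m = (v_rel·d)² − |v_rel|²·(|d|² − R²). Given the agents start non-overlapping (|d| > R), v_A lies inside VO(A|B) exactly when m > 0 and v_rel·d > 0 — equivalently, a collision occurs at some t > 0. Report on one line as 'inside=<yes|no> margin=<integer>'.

d = (19, -4),  |d|² = 377;  R = 4+1 = 5,  c = 377−5² = 352
v_rel = (-11, -1),  |v_rel|² = 122;  v_rel·d = (-11)·(19) + (-1)·(-4) = -205
122·t² + 410·t + 352 = 0  ⇒  m = (-205)² − 122·352 = -919
m = -919 < 0,  v_rel·d = -205 < 0  ⇒  outside

inside=no margin=-919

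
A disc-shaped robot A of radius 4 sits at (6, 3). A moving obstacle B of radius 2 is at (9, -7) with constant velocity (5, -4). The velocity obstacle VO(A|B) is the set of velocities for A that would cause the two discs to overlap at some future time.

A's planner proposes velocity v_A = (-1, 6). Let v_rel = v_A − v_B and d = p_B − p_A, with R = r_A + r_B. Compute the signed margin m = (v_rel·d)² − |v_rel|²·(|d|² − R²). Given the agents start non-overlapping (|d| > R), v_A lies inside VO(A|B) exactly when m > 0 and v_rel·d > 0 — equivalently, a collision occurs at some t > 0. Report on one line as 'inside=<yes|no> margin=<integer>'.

d = (3, -10),  |d|² = 109;  R = 4+2 = 6,  c = 109−6² = 73
v_rel = (-6, 10),  |v_rel|² = 136;  v_rel·d = (-6)·(3) + (10)·(-10) = -118
136·t² + 236·t + 73 = 0  ⇒  m = (-118)² − 136·73 = 3996
m = 3996 > 0,  v_rel·d = -118 < 0  ⇒  outside

inside=no margin=3996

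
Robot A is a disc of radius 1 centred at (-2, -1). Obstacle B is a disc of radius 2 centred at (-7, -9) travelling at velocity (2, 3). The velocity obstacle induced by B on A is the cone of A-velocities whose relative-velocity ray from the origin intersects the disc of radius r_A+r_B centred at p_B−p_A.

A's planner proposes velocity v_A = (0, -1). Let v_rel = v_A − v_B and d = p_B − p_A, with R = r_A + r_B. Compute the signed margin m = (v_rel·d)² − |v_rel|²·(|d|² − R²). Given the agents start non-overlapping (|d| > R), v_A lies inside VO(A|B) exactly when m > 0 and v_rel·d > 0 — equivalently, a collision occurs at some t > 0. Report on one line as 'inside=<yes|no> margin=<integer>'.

d = (-5, -8),  |d|² = 89;  R = 1+2 = 3,  c = 89−3² = 80
v_rel = (-2, -4),  |v_rel|² = 20;  v_rel·d = (-2)·(-5) + (-4)·(-8) = 42
20·t² − 84·t + 80 = 0  ⇒  m = 42² − 20·80 = 164
m = 164 > 0,  v_rel·d = 42 > 0  ⇒  inside

inside=yes margin=164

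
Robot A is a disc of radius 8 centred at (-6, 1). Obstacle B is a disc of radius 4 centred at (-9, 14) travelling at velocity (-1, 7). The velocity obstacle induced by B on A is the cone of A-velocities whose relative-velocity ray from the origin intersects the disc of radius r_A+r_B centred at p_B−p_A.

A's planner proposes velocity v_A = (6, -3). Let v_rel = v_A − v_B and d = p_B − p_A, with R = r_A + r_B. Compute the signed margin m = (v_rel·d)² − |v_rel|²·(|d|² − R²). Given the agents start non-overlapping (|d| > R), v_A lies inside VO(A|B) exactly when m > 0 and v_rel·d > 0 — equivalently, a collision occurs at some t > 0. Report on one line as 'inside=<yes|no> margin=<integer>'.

d = (-3, 13),  |d|² = 178;  R = 8+4 = 12,  c = 178−12² = 34
v_rel = (7, -10),  |v_rel|² = 149;  v_rel·d = (7)·(-3) + (-10)·(13) = -151
149·t² + 302·t + 34 = 0  ⇒  m = (-151)² − 149·34 = 17735
m = 17735 > 0,  v_rel·d = -151 < 0  ⇒  outside

inside=no margin=17735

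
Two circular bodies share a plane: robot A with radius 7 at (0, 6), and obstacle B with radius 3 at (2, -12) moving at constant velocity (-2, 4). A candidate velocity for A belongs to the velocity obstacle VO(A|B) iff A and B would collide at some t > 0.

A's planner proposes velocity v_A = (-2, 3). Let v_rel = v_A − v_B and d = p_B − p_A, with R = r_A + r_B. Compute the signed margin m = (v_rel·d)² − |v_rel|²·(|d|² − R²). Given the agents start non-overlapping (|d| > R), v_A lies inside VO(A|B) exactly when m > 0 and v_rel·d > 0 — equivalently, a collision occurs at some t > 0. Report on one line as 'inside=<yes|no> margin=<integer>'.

d = (2, -18),  |d|² = 328;  R = 7+3 = 10,  c = 328−10² = 228
v_rel = (0, -1),  |v_rel|² = 1;  v_rel·d = (0)·(2) + (-1)·(-18) = 18
1·t² − 36·t + 228 = 0  ⇒  m = 18² − 1·228 = 96
m = 96 > 0,  v_rel·d = 18 > 0  ⇒  inside

inside=yes margin=96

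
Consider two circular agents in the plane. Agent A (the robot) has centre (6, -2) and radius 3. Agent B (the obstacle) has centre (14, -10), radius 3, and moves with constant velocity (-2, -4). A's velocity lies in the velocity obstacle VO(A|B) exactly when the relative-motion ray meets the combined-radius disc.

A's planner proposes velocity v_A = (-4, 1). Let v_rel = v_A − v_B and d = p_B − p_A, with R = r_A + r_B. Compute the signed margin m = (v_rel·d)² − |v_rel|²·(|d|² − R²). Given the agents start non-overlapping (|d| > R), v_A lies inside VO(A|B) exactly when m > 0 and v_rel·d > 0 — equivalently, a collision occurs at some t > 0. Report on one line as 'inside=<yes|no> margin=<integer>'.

d = (8, -8),  |d|² = 128;  R = 3+3 = 6,  c = 128−6² = 92
v_rel = (-2, 5),  |v_rel|² = 29;  v_rel·d = (-2)·(8) + (5)·(-8) = -56
29·t² + 112·t + 92 = 0  ⇒  m = (-56)² − 29·92 = 468
m = 468 > 0,  v_rel·d = -56 < 0  ⇒  outside

inside=no margin=468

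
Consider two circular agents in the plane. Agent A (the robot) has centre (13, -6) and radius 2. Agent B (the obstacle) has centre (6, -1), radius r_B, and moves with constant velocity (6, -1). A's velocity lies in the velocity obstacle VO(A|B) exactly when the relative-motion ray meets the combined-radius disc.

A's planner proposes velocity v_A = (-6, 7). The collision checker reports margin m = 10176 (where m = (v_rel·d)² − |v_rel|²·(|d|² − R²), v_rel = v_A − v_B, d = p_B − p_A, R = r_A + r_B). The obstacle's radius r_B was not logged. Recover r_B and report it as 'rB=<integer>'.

m = 10176
d = (-7, 5);  v_rel = (-12, 8),  |v_rel|² = 208
v_rel×d = (-12)·(5) − (8)·(-7) = -4
since m = R²·208 − (-4)²:  R² = (16 + 10176) / 208 = 49
R = √49 = 7  ⇒  r_B = 7 − 2 = 5

rB=5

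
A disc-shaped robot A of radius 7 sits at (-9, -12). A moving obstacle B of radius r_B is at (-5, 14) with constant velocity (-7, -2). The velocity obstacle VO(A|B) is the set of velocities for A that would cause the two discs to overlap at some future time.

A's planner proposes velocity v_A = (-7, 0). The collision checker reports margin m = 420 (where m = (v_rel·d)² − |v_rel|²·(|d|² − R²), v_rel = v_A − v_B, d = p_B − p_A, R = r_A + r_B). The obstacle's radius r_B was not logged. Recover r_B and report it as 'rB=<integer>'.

m = 420
d = (4, 26);  v_rel = (0, 2),  |v_rel|² = 4
v_rel×d = (0)·(26) − (2)·(4) = -8
since m = R²·4 − (-8)²:  R² = (64 + 420) / 4 = 121
R = √121 = 11  ⇒  r_B = 11 − 7 = 4

rB=4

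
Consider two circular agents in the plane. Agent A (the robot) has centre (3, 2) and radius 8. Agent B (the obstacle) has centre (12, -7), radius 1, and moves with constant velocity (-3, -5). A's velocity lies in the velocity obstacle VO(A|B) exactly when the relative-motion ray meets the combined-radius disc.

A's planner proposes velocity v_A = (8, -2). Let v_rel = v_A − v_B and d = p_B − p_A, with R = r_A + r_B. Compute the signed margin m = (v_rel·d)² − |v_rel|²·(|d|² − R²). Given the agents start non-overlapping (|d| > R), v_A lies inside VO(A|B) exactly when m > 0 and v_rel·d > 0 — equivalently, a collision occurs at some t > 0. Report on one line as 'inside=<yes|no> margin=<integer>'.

d = (9, -9),  |d|² = 162;  R = 8+1 = 9,  c = 162−9² = 81
v_rel = (11, 3),  |v_rel|² = 130;  v_rel·d = (11)·(9) + (3)·(-9) = 72
130·t² − 144·t + 81 = 0  ⇒  m = 72² − 130·81 = -5346
m = -5346 < 0,  v_rel·d = 72 > 0  ⇒  outside

inside=no margin=-5346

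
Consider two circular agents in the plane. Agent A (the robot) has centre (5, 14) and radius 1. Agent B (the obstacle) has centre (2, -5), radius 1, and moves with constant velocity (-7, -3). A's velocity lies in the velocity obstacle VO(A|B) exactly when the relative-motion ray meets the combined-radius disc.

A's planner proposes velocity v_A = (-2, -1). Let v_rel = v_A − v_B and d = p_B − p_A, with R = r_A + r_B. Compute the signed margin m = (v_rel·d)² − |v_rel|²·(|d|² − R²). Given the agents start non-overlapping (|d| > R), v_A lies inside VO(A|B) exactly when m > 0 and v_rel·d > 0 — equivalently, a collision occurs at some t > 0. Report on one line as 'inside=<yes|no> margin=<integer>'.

d = (-3, -19),  |d|² = 370;  R = 1+1 = 2,  c = 370−2² = 366
v_rel = (5, 2),  |v_rel|² = 29;  v_rel·d = (5)·(-3) + (2)·(-19) = -53
29·t² + 106·t + 366 = 0  ⇒  m = (-53)² − 29·366 = -7805
m = -7805 < 0,  v_rel·d = -53 < 0  ⇒  outside

inside=no margin=-7805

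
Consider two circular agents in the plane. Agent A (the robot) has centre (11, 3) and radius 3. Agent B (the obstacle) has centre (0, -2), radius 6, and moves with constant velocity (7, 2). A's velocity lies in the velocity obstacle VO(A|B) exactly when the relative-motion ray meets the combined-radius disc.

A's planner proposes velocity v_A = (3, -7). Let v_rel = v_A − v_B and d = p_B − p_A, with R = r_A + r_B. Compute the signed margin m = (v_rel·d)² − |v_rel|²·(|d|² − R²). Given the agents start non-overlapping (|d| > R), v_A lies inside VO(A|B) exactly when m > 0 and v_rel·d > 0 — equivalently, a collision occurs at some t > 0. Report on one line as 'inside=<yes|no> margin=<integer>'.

d = (-11, -5),  |d|² = 146;  R = 3+6 = 9,  c = 146−9² = 65
v_rel = (-4, -9),  |v_rel|² = 97;  v_rel·d = (-4)·(-11) + (-9)·(-5) = 89
97·t² − 178·t + 65 = 0  ⇒  m = 89² − 97·65 = 1616
m = 1616 > 0,  v_rel·d = 89 > 0  ⇒  inside

inside=yes margin=1616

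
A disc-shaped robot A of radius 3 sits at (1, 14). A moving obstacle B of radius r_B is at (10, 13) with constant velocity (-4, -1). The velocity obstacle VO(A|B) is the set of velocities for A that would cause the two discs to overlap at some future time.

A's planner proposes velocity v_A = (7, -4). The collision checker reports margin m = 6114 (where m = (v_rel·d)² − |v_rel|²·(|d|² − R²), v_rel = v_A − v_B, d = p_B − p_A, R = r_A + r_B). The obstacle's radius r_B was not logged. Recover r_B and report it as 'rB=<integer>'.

m = 6114
d = (9, -1);  v_rel = (11, -3),  |v_rel|² = 130
v_rel×d = (11)·(-1) − (-3)·(9) = 16
since m = R²·130 − 16²:  R² = (256 + 6114) / 130 = 49
R = √49 = 7  ⇒  r_B = 7 − 3 = 4

rB=4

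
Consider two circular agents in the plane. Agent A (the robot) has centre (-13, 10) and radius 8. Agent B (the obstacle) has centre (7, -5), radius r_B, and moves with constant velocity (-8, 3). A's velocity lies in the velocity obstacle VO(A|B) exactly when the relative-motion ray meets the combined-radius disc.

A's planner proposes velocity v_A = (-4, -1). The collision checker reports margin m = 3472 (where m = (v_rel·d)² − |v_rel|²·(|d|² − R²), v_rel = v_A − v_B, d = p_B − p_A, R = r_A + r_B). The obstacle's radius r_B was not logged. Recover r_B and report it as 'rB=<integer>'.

m = 3472
d = (20, -15);  v_rel = (4, -4),  |v_rel|² = 32
v_rel×d = (4)·(-15) − (-4)·(20) = 20
since m = R²·32 − 20²:  R² = (400 + 3472) / 32 = 121
R = √121 = 11  ⇒  r_B = 11 − 8 = 3

rB=3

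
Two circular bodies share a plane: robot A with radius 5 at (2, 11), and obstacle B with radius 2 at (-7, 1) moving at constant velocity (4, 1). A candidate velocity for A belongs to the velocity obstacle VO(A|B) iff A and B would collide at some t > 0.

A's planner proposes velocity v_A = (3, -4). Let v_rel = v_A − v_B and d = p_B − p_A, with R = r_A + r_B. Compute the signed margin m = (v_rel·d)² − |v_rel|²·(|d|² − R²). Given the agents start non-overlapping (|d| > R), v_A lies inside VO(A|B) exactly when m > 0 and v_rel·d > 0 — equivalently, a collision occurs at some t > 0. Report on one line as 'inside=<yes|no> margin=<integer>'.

d = (-9, -10),  |d|² = 181;  R = 5+2 = 7,  c = 181−7² = 132
v_rel = (-1, -5),  |v_rel|² = 26;  v_rel·d = (-1)·(-9) + (-5)·(-10) = 59
26·t² − 118·t + 132 = 0  ⇒  m = 59² − 26·132 = 49
m = 49 > 0,  v_rel·d = 59 > 0  ⇒  inside

inside=yes margin=49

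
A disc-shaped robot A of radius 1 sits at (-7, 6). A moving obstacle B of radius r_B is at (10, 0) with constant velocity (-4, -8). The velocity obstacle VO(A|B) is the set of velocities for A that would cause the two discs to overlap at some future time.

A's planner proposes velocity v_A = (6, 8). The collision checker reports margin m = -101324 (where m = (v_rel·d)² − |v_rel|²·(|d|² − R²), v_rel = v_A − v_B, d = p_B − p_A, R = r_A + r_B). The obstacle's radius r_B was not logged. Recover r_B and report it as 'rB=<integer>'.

m = -101324
d = (17, -6);  v_rel = (10, 16),  |v_rel|² = 356
v_rel×d = (10)·(-6) − (16)·(17) = -332
since m = R²·356 − (-332)²:  R² = (110224 + -101324) / 356 = 25
R = √25 = 5  ⇒  r_B = 5 − 1 = 4

rB=4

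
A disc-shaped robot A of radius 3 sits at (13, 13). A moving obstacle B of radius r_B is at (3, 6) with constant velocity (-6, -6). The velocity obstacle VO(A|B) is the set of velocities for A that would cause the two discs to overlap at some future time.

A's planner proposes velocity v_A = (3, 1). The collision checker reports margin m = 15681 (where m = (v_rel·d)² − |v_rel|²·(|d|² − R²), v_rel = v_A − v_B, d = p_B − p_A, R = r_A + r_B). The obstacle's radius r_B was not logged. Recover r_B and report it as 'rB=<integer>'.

m = 15681
d = (-10, -7);  v_rel = (9, 7),  |v_rel|² = 130
v_rel×d = (9)·(-7) − (7)·(-10) = 7
since m = R²·130 − 7²:  R² = (49 + 15681) / 130 = 121
R = √121 = 11  ⇒  r_B = 11 − 3 = 8

rB=8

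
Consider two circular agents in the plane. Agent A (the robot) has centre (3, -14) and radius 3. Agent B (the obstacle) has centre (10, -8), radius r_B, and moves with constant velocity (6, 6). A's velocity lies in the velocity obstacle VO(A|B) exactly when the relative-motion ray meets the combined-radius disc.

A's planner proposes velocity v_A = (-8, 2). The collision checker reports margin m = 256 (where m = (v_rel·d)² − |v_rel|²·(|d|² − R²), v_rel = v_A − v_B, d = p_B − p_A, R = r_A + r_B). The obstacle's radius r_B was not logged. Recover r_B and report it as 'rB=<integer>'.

m = 256
d = (7, 6);  v_rel = (-14, -4),  |v_rel|² = 212
v_rel×d = (-14)·(6) − (-4)·(7) = -56
since m = R²·212 − (-56)²:  R² = (3136 + 256) / 212 = 16
R = √16 = 4  ⇒  r_B = 4 − 3 = 1

rB=1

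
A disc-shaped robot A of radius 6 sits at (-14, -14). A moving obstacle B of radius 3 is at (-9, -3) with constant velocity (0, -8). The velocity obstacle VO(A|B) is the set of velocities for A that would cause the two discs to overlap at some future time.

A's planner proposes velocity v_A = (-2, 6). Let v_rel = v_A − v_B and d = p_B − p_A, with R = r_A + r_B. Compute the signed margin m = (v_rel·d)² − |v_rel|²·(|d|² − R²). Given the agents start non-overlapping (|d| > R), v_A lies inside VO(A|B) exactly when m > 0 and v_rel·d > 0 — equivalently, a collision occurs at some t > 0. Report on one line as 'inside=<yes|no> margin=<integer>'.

d = (5, 11),  |d|² = 146;  R = 6+3 = 9,  c = 146−9² = 65
v_rel = (-2, 14),  |v_rel|² = 200;  v_rel·d = (-2)·(5) + (14)·(11) = 144
200·t² − 288·t + 65 = 0  ⇒  m = 144² − 200·65 = 7736
m = 7736 > 0,  v_rel·d = 144 > 0  ⇒  inside

inside=yes margin=7736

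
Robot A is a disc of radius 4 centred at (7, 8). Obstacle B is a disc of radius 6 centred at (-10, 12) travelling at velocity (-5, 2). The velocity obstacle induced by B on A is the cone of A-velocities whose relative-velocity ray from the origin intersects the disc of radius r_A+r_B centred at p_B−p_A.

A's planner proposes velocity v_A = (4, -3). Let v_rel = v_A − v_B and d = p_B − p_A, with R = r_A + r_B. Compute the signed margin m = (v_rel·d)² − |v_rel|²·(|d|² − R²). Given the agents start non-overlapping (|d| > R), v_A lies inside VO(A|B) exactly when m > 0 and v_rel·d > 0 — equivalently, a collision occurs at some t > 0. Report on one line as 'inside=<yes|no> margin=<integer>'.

d = (-17, 4),  |d|² = 305;  R = 4+6 = 10,  c = 305−10² = 205
v_rel = (9, -5),  |v_rel|² = 106;  v_rel·d = (9)·(-17) + (-5)·(4) = -173
106·t² + 346·t + 205 = 0  ⇒  m = (-173)² − 106·205 = 8199
m = 8199 > 0,  v_rel·d = -173 < 0  ⇒  outside

inside=no margin=8199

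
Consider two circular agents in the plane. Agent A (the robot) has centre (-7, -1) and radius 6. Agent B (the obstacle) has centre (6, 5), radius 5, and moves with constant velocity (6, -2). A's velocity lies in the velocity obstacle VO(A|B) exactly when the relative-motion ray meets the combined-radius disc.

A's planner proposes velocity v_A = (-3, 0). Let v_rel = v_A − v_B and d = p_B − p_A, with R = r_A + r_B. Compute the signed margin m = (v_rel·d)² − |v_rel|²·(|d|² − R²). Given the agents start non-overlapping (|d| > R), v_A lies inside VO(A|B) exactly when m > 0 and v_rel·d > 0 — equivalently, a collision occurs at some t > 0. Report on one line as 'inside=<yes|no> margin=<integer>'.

d = (13, 6),  |d|² = 205;  R = 6+5 = 11,  c = 205−11² = 84
v_rel = (-9, 2),  |v_rel|² = 85;  v_rel·d = (-9)·(13) + (2)·(6) = -105
85·t² + 210·t + 84 = 0  ⇒  m = (-105)² − 85·84 = 3885
m = 3885 > 0,  v_rel·d = -105 < 0  ⇒  outside

inside=no margin=3885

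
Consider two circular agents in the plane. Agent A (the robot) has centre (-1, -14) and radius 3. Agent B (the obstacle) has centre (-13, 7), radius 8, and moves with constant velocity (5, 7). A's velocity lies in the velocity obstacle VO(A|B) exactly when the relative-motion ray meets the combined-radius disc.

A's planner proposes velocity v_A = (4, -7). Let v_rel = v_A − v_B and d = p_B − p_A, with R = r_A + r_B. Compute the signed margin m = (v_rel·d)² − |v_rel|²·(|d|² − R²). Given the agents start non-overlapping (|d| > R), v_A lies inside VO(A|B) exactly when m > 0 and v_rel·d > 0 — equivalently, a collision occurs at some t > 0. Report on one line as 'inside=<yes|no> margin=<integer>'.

d = (-12, 21),  |d|² = 585;  R = 3+8 = 11,  c = 585−11² = 464
v_rel = (-1, -14),  |v_rel|² = 197;  v_rel·d = (-1)·(-12) + (-14)·(21) = -282
197·t² + 564·t + 464 = 0  ⇒  m = (-282)² − 197·464 = -11884
m = -11884 < 0,  v_rel·d = -282 < 0  ⇒  outside

inside=no margin=-11884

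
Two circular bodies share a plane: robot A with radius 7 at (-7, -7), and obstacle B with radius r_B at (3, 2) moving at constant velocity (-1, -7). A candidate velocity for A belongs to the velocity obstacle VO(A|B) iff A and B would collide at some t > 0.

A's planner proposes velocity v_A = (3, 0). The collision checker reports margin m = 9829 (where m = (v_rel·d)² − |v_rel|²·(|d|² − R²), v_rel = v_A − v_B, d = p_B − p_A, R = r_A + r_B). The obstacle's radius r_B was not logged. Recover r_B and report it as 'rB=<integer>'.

m = 9829
d = (10, 9);  v_rel = (4, 7),  |v_rel|² = 65
v_rel×d = (4)·(9) − (7)·(10) = -34
since m = R²·65 − (-34)²:  R² = (1156 + 9829) / 65 = 169
R = √169 = 13  ⇒  r_B = 13 − 7 = 6

rB=6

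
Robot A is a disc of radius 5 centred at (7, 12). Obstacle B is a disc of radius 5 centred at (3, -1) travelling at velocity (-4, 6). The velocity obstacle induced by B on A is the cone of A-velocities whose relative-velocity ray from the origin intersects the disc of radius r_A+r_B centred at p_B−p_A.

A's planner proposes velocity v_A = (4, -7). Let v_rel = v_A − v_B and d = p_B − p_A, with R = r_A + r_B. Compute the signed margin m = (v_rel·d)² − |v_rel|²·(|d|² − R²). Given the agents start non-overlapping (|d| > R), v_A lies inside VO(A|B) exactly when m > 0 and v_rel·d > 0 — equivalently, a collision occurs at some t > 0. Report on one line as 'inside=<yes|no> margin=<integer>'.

d = (-4, -13),  |d|² = 185;  R = 5+5 = 10,  c = 185−10² = 85
v_rel = (8, -13),  |v_rel|² = 233;  v_rel·d = (8)·(-4) + (-13)·(-13) = 137
233·t² − 274·t + 85 = 0  ⇒  m = 137² − 233·85 = -1036
m = -1036 < 0,  v_rel·d = 137 > 0  ⇒  outside

inside=no margin=-1036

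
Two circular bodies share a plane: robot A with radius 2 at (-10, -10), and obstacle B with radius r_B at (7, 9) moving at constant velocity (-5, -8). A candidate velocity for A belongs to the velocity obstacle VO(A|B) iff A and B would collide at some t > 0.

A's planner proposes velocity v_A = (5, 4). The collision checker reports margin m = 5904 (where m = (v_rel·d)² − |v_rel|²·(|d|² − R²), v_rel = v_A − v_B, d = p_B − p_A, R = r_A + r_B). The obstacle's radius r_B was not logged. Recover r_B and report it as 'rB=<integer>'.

m = 5904
d = (17, 19);  v_rel = (10, 12),  |v_rel|² = 244
v_rel×d = (10)·(19) − (12)·(17) = -14
since m = R²·244 − (-14)²:  R² = (196 + 5904) / 244 = 25
R = √25 = 5  ⇒  r_B = 5 − 2 = 3

rB=3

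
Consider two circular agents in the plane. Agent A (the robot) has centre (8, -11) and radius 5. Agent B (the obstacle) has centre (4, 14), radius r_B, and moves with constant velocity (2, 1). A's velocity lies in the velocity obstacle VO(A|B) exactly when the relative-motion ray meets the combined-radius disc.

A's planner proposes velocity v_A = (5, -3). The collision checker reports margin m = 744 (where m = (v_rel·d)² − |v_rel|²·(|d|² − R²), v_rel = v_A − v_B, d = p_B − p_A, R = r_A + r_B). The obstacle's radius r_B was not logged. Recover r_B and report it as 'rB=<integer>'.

m = 744
d = (-4, 25);  v_rel = (3, -4),  |v_rel|² = 25
v_rel×d = (3)·(25) − (-4)·(-4) = 59
since m = R²·25 − 59²:  R² = (3481 + 744) / 25 = 169
R = √169 = 13  ⇒  r_B = 13 − 5 = 8

rB=8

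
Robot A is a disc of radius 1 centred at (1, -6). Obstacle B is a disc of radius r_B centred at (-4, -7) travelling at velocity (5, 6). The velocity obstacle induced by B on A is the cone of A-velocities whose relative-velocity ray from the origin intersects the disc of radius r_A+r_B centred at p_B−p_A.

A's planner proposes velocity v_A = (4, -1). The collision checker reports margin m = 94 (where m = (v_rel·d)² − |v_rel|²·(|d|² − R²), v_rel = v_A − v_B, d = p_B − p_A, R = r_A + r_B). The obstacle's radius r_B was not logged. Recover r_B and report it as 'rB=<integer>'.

m = 94
d = (-5, -1);  v_rel = (-1, -7),  |v_rel|² = 50
v_rel×d = (-1)·(-1) − (-7)·(-5) = -34
since m = R²·50 − (-34)²:  R² = (1156 + 94) / 50 = 25
R = √25 = 5  ⇒  r_B = 5 − 1 = 4

rB=4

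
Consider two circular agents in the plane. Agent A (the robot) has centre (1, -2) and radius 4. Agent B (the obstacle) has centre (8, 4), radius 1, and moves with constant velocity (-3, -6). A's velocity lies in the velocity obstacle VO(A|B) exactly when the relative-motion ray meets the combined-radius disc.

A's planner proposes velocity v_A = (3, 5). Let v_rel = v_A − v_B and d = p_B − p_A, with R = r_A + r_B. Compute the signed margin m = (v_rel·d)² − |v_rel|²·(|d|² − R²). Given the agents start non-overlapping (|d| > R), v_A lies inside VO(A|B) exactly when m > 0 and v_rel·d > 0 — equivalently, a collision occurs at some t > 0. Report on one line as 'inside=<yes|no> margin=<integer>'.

d = (7, 6),  |d|² = 85;  R = 4+1 = 5,  c = 85−5² = 60
v_rel = (6, 11),  |v_rel|² = 157;  v_rel·d = (6)·(7) + (11)·(6) = 108
157·t² − 216·t + 60 = 0  ⇒  m = 108² − 157·60 = 2244
m = 2244 > 0,  v_rel·d = 108 > 0  ⇒  inside

inside=yes margin=2244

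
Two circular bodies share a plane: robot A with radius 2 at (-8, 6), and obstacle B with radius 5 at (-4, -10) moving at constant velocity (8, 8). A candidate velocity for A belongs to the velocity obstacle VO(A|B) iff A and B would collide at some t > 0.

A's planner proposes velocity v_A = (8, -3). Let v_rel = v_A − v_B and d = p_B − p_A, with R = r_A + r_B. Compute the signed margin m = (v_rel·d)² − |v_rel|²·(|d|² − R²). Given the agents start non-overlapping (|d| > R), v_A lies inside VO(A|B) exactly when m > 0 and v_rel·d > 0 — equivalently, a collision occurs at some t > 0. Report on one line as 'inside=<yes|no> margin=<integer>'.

d = (4, -16),  |d|² = 272;  R = 2+5 = 7,  c = 272−7² = 223
v_rel = (0, -11),  |v_rel|² = 121;  v_rel·d = (0)·(4) + (-11)·(-16) = 176
121·t² − 352·t + 223 = 0  ⇒  m = 176² − 121·223 = 3993
m = 3993 > 0,  v_rel·d = 176 > 0  ⇒  inside

inside=yes margin=3993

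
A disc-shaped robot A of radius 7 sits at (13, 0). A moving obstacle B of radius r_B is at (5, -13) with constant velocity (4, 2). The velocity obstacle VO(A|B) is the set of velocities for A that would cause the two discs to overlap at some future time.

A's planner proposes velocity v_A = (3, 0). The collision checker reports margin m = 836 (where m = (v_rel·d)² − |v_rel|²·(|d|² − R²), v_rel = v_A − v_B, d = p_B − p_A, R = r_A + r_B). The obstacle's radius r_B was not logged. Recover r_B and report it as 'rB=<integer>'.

m = 836
d = (-8, -13);  v_rel = (-1, -2),  |v_rel|² = 5
v_rel×d = (-1)·(-13) − (-2)·(-8) = -3
since m = R²·5 − (-3)²:  R² = (9 + 836) / 5 = 169
R = √169 = 13  ⇒  r_B = 13 − 7 = 6

rB=6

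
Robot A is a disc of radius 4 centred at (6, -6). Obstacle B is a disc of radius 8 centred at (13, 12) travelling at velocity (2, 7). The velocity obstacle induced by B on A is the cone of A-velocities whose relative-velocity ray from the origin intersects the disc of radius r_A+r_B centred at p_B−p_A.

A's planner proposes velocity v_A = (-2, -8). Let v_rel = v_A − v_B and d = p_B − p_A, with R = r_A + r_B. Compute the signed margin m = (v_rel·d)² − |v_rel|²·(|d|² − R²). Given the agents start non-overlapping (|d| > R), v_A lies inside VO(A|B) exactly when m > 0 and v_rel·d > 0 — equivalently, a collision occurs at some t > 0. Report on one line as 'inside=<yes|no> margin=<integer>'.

d = (7, 18),  |d|² = 373;  R = 4+8 = 12,  c = 373−12² = 229
v_rel = (-4, -15),  |v_rel|² = 241;  v_rel·d = (-4)·(7) + (-15)·(18) = -298
241·t² + 596·t + 229 = 0  ⇒  m = (-298)² − 241·229 = 33615
m = 33615 > 0,  v_rel·d = -298 < 0  ⇒  outside

inside=no margin=33615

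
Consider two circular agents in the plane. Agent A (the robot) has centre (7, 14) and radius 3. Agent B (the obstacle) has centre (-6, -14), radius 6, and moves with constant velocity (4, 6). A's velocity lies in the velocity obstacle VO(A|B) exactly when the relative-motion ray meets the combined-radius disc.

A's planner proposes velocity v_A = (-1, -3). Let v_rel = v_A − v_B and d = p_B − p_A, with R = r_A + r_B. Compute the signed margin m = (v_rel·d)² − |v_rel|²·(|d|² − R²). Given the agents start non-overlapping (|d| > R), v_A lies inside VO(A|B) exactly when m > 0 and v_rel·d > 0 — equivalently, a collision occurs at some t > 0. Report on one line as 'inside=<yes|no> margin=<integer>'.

d = (-13, -28),  |d|² = 953;  R = 3+6 = 9,  c = 953−9² = 872
v_rel = (-5, -9),  |v_rel|² = 106;  v_rel·d = (-5)·(-13) + (-9)·(-28) = 317
106·t² − 634·t + 872 = 0  ⇒  m = 317² − 106·872 = 8057
m = 8057 > 0,  v_rel·d = 317 > 0  ⇒  inside

inside=yes margin=8057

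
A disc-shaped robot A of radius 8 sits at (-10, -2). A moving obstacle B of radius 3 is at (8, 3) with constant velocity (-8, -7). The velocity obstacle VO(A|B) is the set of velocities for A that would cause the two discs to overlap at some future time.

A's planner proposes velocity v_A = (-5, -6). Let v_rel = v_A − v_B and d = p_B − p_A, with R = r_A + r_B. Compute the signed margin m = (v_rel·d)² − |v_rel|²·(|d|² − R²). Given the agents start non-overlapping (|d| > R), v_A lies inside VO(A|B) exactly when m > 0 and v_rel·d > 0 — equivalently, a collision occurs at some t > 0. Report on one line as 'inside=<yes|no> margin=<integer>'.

d = (18, 5),  |d|² = 349;  R = 8+3 = 11,  c = 349−11² = 228
v_rel = (3, 1),  |v_rel|² = 10;  v_rel·d = (3)·(18) + (1)·(5) = 59
10·t² − 118·t + 228 = 0  ⇒  m = 59² − 10·228 = 1201
m = 1201 > 0,  v_rel·d = 59 > 0  ⇒  inside

inside=yes margin=1201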